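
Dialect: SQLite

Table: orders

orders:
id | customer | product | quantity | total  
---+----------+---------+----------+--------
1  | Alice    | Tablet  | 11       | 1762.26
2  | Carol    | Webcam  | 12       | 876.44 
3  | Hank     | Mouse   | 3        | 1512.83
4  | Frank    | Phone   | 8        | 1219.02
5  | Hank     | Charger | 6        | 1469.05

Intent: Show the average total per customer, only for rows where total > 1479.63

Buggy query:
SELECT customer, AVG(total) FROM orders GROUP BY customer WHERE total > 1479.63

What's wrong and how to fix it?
Bug: WHERE cannot follow GROUP BY

Fix: Move the WHERE clause before GROUP BY

Corrected query:
SELECT customer, AVG(total) FROM orders WHERE total > 1479.63 GROUP BY customer

Result:
customer | AVG(total)
---------+-----------
Alice    | 1762.26   
Hank     | 1512.83   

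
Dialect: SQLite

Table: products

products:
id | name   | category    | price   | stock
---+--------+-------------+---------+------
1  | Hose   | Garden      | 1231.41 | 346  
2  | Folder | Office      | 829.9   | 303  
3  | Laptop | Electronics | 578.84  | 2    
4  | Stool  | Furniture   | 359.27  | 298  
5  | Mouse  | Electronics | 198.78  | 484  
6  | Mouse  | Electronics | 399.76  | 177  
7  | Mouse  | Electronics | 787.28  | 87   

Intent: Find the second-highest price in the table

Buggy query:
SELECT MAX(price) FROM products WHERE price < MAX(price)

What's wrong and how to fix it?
Bug: MAX(price) on the right of the comparison is an aggregate-in-WHERE error

Fix: Put the inner MAX in a scalar subquery

Corrected query:
SELECT MAX(price) FROM products WHERE price < (SELECT MAX(price) FROM products)

Result:
MAX(price)
----------
829.9     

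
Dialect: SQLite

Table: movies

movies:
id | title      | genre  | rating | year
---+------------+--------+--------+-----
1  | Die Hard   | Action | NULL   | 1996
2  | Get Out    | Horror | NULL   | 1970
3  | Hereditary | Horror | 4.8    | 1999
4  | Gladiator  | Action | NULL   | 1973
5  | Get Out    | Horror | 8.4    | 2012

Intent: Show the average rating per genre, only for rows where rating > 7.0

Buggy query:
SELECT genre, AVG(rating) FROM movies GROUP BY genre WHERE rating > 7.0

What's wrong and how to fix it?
Bug: WHERE cannot follow GROUP BY

Fix: Place WHERE between FROM and GROUP BY

Corrected query:
SELECT genre, AVG(rating) FROM movies WHERE rating > 7.0 GROUP BY genre

Result:
genre  | AVG(rating)
-------+------------
Horror | 8.4        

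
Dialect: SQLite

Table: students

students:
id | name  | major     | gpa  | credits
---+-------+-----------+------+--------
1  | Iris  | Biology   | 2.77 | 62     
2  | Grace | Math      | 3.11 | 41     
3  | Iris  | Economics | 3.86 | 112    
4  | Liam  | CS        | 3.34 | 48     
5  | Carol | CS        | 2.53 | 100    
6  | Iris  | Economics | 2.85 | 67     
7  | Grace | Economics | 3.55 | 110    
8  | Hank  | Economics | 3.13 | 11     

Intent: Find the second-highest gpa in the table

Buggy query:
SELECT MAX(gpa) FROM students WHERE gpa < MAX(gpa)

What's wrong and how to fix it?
Bug: The inner MAX is an aggregate inside WHERE, which is not allowed

Fix: Compute the overall MAX in a subquery, then take MAX of rows below it

Corrected query:
SELECT MAX(gpa) FROM students WHERE gpa < (SELECT MAX(gpa) FROM students)

Result:
MAX(gpa)
--------
3.55    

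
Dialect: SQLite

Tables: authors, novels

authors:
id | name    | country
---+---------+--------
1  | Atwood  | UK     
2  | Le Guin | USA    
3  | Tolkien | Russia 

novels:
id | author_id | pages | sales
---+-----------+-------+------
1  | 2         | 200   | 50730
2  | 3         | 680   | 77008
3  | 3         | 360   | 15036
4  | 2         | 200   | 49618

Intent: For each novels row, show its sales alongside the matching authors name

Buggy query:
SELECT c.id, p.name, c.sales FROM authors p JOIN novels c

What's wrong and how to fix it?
Bug: JOIN with no ON clause produces a cartesian product; every novels row pairs with every authors row

Fix: Specify the join condition linking the foreign key to the parent id

Corrected query:
SELECT c.id, p.name, c.sales FROM authors p JOIN novels c ON c.author_id = p.id

Result:
id | name    | sales
---+---------+------
1  | Le Guin | 50730
2  | Tolkien | 77008
3  | Tolkien | 15036
4  | Le Guin | 49618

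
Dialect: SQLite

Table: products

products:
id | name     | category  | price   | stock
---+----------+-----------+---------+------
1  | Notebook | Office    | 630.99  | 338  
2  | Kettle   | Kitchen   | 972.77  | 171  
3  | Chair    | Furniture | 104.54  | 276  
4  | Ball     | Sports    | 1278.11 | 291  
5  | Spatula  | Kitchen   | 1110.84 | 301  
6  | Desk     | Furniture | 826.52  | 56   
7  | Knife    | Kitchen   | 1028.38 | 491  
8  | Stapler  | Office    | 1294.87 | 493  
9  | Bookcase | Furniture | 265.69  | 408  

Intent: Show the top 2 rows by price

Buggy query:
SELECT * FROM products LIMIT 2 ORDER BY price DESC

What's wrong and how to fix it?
Bug: LIMIT must come after ORDER BY

Fix: Swap the clauses: ORDER BY first, then LIMIT

Corrected query:
SELECT * FROM products ORDER BY price DESC LIMIT 2

Result:
id | name    | category | price   | stock
---+---------+----------+---------+------
8  | Stapler | Office   | 1294.87 | 493  
4  | Ball    | Sports   | 1278.11 | 291  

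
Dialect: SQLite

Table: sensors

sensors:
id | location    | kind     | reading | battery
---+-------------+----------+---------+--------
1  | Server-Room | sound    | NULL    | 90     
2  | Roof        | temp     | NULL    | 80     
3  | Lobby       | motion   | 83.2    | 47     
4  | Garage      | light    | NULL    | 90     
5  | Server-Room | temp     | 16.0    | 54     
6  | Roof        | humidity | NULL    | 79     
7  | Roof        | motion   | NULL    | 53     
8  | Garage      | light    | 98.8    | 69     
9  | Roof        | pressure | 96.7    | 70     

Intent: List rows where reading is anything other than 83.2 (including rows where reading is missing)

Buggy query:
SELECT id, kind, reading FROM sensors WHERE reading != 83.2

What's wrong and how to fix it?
Bug: Inequality against NULL is unknown, not true; rows with NULL are dropped

Fix: Add an explicit OR reading IS NULL to include the missing-value rows

Corrected query:
SELECT id, kind, reading FROM sensors WHERE reading != 83.2 OR reading IS NULL

Result:
id | kind     | reading
---+----------+--------
1  | sound    | NULL   
2  | temp     | NULL   
4  | light    | NULL   
5  | temp     | 16     
6  | humidity | NULL   
7  | motion   | NULL   
8  | light    | 98.8   
9  | pressure | 96.7   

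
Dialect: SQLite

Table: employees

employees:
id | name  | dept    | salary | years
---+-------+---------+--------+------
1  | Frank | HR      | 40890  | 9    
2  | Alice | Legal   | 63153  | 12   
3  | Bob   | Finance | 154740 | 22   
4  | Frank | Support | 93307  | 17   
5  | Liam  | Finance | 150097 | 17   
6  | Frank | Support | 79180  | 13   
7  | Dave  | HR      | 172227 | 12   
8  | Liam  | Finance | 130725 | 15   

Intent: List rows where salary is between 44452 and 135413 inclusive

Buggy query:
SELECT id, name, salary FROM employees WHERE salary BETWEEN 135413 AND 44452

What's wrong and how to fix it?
Bug: BETWEEN expects the lower bound first; with 135413 AND 44452 the range is empty

Fix: Write BETWEEN 44452 AND 135413

Corrected query:
SELECT id, name, salary FROM employees WHERE salary BETWEEN 44452 AND 135413

Result:
id | name  | salary
---+-------+-------
2  | Alice | 63153 
4  | Frank | 93307 
6  | Frank | 79180 
8  | Liam  | 130725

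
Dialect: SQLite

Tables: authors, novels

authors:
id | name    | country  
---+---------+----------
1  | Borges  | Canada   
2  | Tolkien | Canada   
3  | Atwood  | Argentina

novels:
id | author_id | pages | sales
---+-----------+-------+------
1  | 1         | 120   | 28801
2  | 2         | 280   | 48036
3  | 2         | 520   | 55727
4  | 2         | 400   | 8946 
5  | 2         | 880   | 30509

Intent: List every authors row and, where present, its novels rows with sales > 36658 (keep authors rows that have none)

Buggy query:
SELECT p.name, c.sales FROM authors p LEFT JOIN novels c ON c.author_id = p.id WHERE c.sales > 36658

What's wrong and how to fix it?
Bug: A WHERE condition on the right-hand table after LEFT JOIN drops unmatched parents

Fix: Move the right-table condition into the ON clause so unmatched parents are kept

Corrected query:
SELECT p.name, c.sales FROM authors p LEFT JOIN novels c ON c.author_id = p.id AND c.sales > 36658

Result:
name    | sales
--------+------
Borges  | NULL 
Tolkien | 48036
Tolkien | 55727
Atwood  | NULL 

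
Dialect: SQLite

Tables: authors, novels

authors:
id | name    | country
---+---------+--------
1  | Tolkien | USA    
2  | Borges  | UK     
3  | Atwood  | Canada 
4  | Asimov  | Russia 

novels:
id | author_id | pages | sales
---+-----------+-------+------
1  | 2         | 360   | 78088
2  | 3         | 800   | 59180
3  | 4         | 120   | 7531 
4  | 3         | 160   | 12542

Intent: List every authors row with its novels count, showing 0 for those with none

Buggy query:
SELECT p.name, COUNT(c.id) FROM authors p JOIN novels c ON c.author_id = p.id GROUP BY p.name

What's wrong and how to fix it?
Bug: An inner join excludes parents with zero children

Fix: Switch to LEFT JOIN to retain unmatched parent rows

Corrected query:
SELECT p.name, COUNT(c.id) FROM authors p LEFT JOIN novels c ON c.author_id = p.id GROUP BY p.name

Result:
name    | COUNT(c.id)
--------+------------
Asimov  | 1          
Atwood  | 2          
Borges  | 1          
Tolkien | 0          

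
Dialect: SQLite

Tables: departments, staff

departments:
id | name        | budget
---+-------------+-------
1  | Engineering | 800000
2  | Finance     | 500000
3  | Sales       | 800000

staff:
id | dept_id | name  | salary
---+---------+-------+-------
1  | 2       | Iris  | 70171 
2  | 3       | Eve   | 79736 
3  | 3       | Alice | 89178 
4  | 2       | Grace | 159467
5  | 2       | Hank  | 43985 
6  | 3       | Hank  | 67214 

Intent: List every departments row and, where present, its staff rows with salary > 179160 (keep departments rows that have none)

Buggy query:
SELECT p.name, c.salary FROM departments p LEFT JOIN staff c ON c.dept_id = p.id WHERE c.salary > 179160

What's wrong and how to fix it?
Bug: Filtering c.salary in WHERE discards the NULL rows produced by LEFT JOIN, turning it into an inner join

Fix: Move the right-table condition into the ON clause so unmatched parents are kept

Corrected query:
SELECT p.name, c.salary FROM departments p LEFT JOIN staff c ON c.dept_id = p.id AND c.salary > 179160

Result:
name        | salary
------------+-------
Engineering | NULL  
Finance     | NULL  
Sales       | NULL  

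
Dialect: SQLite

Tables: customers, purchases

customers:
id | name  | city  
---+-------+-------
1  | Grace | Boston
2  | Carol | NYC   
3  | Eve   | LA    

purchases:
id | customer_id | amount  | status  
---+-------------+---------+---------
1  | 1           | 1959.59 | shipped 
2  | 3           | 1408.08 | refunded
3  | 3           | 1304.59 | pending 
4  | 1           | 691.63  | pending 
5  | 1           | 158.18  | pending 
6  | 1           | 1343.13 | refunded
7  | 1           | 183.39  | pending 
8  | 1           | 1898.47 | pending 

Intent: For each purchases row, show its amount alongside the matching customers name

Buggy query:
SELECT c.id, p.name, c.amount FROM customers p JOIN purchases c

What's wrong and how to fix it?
Bug: JOIN with no ON clause produces a cartesian product; every purchases row pairs with every customers row

Fix: Specify the join condition linking the foreign key to the parent id

Corrected query:
SELECT c.id, p.name, c.amount FROM customers p JOIN purchases c ON c.customer_id = p.id

Result:
id | name  | amount 
---+-------+--------
1  | Grace | 1959.59
2  | Eve   | 1408.08
3  | Eve   | 1304.59
4  | Grace | 691.63 
5  | Grace | 158.18 
6  | Grace | 1343.13
7  | Grace | 183.39 
8  | Grace | 1898.47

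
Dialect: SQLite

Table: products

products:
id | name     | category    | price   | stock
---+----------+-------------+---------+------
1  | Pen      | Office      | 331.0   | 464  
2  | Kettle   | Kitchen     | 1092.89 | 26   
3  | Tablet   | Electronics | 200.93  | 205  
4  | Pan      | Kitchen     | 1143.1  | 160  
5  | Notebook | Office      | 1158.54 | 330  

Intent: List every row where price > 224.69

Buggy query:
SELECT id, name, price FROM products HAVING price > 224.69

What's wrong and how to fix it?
Bug: This is a non-aggregate query (no GROUP BY, no aggregates), so in SQLite the HAVING clause is invalid here; a row-level condition belongs in WHERE

Fix: Replace HAVING with WHERE since the condition applies to individual rows

Corrected query:
SELECT id, name, price FROM products WHERE price > 224.69

Result:
id | name     | price  
---+----------+--------
1  | Pen      | 331    
2  | Kettle   | 1092.89
4  | Pan      | 1143.1 
5  | Notebook | 1158.54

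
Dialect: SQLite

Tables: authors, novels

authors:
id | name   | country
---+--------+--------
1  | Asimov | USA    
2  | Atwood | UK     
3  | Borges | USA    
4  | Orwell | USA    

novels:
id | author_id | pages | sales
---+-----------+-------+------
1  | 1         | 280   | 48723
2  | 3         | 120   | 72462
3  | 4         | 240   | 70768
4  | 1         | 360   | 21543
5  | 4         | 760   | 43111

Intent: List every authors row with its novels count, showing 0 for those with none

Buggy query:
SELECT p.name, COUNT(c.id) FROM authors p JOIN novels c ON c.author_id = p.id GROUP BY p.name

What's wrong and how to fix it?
Bug: INNER JOIN drops authors rows that have no matching novels rows

Fix: Switch to LEFT JOIN to retain unmatched parent rows

Corrected query:
SELECT p.name, COUNT(c.id) FROM authors p LEFT JOIN novels c ON c.author_id = p.id GROUP BY p.name

Result:
name   | COUNT(c.id)
-------+------------
Asimov | 2          
Atwood | 0          
Borges | 1          
Orwell | 2          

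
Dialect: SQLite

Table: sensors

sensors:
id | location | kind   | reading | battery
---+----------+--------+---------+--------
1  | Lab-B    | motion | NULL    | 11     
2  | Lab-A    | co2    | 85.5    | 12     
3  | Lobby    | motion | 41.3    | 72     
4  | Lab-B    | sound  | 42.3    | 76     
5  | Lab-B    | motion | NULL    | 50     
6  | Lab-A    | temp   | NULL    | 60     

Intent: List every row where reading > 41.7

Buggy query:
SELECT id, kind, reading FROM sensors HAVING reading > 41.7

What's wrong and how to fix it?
Bug: HAVING filters the output of aggregation, but this query has no GROUP BY and no aggregate functions, so SQLite rejects it (HAVING clause on a non-aggregate query); the condition here is per row

Fix: Replace HAVING with WHERE since the condition applies to individual rows

Corrected query:
SELECT id, kind, reading FROM sensors WHERE reading > 41.7

Result:
id | kind  | reading
---+-------+--------
2  | co2   | 85.5   
4  | sound | 42.3   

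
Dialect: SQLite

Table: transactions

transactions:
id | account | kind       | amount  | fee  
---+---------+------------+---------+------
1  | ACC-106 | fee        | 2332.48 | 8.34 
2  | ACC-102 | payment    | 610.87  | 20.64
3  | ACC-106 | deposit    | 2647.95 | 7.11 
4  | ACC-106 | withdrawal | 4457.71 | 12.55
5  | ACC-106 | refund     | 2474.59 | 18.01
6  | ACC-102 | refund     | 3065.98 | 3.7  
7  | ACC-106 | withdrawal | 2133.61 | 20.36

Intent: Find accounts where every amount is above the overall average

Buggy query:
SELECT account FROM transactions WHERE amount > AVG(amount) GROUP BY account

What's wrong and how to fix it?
Bug: AVG() is an aggregate; it can't sit directly in WHERE

Fix: Use a subquery for AVG and a HAVING MIN(...) filter so the condition holds for every row in the group

Corrected query:
SELECT account FROM transactions GROUP BY account HAVING MIN(amount) > (SELECT AVG(amount) FROM transactions)

Result:
(no rows)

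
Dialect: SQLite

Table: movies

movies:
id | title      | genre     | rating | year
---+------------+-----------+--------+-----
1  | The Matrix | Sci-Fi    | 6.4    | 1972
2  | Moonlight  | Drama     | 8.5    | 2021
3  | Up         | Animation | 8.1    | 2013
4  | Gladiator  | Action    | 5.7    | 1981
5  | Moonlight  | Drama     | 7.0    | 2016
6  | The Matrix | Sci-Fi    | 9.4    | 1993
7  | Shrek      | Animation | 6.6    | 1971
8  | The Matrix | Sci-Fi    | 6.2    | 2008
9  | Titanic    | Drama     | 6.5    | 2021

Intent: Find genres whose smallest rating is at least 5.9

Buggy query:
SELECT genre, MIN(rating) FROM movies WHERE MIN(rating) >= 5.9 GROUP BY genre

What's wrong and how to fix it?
Bug: Aggregates like MIN are computed per group after WHERE runs

Fix: Replace WHERE with HAVING after the GROUP BY

Corrected query:
SELECT genre, MIN(rating) FROM movies GROUP BY genre HAVING MIN(rating) >= 5.9

Result:
genre     | MIN(rating)
----------+------------
Animation | 6.6        
Drama     | 6.5        
Sci-Fi    | 6.2        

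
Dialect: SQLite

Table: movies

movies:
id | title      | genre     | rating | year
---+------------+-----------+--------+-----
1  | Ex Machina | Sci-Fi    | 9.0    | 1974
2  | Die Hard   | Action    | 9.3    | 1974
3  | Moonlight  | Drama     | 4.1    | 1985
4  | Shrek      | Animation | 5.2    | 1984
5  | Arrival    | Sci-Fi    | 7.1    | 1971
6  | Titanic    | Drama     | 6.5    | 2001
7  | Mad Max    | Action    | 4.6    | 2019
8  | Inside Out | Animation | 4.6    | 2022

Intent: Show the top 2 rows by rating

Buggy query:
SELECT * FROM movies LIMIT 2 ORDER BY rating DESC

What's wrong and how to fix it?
Bug: ORDER BY cannot follow LIMIT; LIMIT is the final clause

Fix: Swap the clauses: ORDER BY first, then LIMIT

Corrected query:
SELECT * FROM movies ORDER BY rating DESC LIMIT 2

Result:
id | title      | genre  | rating | year
---+------------+--------+--------+-----
2  | Die Hard   | Action | 9.3    | 1974
1  | Ex Machina | Sci-Fi | 9      | 1974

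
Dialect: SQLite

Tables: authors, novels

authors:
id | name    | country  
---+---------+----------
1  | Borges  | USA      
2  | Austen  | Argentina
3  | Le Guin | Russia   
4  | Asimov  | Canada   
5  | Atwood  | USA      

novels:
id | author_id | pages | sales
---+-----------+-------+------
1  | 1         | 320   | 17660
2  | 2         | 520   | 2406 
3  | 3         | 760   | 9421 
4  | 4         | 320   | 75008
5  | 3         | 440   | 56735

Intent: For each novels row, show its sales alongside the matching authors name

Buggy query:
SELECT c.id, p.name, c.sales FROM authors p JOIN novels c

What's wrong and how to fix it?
Bug: JOIN with no ON clause produces a cartesian product; every novels row pairs with every authors row

Fix: Add ON c.author_id = p.id to the JOIN

Corrected query:
SELECT c.id, p.name, c.sales FROM authors p JOIN novels c ON c.author_id = p.id

Result:
id | name    | sales
---+---------+------
1  | Borges  | 17660
2  | Austen  | 2406 
3  | Le Guin | 9421 
4  | Asimov  | 75008
5  | Le Guin | 56735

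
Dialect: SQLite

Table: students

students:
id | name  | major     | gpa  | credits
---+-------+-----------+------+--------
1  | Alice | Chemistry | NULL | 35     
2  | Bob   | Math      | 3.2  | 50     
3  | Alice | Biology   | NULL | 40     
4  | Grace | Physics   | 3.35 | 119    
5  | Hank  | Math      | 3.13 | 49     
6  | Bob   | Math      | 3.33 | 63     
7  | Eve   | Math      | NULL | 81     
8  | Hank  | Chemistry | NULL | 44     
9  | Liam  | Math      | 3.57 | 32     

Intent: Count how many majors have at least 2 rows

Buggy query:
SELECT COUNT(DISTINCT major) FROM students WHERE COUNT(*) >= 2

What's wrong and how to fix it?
Bug: WHERE filters individual rows, not groups, so a group-level COUNT is invalid there

Fix: Use a subquery that GROUPs and filters with HAVING, then count its rows

Corrected query:
SELECT COUNT(*) FROM (SELECT major FROM students GROUP BY major HAVING COUNT(*) >= 2)

Result:
COUNT(*)
--------
2       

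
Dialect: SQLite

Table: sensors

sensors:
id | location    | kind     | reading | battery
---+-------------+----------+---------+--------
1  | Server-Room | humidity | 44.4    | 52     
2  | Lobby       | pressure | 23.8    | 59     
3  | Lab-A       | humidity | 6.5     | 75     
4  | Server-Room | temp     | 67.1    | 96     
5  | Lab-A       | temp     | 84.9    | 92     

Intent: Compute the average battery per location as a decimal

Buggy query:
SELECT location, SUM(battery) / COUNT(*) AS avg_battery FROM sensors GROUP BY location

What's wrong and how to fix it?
Bug: Both operands are integers, so '/' performs integer division and truncates

Fix: Multiply by 1.0 (or CAST to REAL) to force floating-point division

Corrected query:
SELECT location, SUM(battery) * 1.0 / COUNT(*) AS avg_battery FROM sensors GROUP BY location

Result:
location    | avg_battery
------------+------------
Lab-A       | 83.5       
Lobby       | 59         
Server-Room | 74         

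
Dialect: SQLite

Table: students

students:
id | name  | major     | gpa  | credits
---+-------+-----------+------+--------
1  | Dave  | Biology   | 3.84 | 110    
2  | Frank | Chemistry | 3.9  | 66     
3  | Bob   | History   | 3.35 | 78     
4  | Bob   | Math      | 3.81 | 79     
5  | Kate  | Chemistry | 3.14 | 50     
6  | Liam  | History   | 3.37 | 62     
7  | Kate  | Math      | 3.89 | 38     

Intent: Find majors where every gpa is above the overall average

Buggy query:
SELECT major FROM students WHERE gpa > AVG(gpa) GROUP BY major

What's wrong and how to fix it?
Bug: AVG() is an aggregate; it can't sit directly in WHERE

Fix: Use a subquery for AVG and a HAVING MIN(...) filter so the condition holds for every row in the group

Corrected query:
SELECT major FROM students GROUP BY major HAVING MIN(gpa) > (SELECT AVG(gpa) FROM students)

Result:
major  
-------
Biology
Math   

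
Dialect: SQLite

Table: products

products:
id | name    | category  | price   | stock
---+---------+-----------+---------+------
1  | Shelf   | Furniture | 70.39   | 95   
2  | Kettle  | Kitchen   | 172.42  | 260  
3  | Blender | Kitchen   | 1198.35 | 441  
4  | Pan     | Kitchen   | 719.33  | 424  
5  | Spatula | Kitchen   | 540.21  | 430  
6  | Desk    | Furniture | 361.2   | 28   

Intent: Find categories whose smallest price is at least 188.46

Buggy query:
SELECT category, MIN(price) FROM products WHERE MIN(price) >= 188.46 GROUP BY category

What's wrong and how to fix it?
Bug: MIN() in WHERE is a misuse of aggregate

Fix: Replace WHERE with HAVING after the GROUP BY

Corrected query:
SELECT category, MIN(price) FROM products GROUP BY category HAVING MIN(price) >= 188.46

Result:
(no rows)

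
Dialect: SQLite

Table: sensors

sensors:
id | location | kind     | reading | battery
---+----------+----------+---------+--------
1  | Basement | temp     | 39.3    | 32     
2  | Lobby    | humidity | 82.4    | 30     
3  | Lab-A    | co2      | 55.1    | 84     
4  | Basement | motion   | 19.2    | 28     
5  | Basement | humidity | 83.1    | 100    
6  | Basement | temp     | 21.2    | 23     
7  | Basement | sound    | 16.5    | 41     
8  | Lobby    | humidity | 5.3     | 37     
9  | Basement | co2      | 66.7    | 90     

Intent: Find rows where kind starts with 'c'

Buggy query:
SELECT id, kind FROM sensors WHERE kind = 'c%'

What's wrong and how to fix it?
Bug: '=' compares the literal string including the % character; pattern matching needs LIKE

Fix: Replace '=' with LIKE so 'c%' is treated as a pattern

Corrected query:
SELECT id, kind FROM sensors WHERE kind LIKE 'c%'

Result:
id | kind
---+-----
3  | co2 
9  | co2 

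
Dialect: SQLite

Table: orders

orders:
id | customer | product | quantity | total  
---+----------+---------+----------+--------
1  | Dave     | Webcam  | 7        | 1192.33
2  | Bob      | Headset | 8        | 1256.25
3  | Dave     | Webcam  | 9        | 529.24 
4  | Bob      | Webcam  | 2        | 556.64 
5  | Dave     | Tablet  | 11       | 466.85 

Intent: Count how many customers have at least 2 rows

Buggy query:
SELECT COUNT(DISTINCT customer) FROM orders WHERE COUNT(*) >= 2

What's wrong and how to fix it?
Bug: COUNT(*) cannot appear in WHERE; the per-group count doesn't exist yet

Fix: Use a subquery that GROUPs and filters with HAVING, then count its rows

Corrected query:
SELECT COUNT(*) FROM (SELECT customer FROM orders GROUP BY customer HAVING COUNT(*) >= 2)

Result:
COUNT(*)
--------
2       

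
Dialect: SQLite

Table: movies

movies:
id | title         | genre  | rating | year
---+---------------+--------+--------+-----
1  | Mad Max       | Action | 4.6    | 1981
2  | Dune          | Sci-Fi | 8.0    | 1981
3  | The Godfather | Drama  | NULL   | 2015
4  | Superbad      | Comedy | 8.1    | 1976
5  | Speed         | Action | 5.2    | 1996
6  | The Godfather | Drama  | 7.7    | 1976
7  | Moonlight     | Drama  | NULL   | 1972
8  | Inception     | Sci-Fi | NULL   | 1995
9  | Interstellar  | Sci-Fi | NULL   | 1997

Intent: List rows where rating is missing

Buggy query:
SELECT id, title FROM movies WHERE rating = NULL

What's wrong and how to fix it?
Bug: '= NULL' is always unknown in SQL three-valued logic, so no rows match

Fix: Use IS NULL to test for NULL

Corrected query:
SELECT id, title FROM movies WHERE rating IS NULL

Result:
id | title        
---+--------------
3  | The Godfather
7  | Moonlight    
8  | Inception    
9  | Interstellar 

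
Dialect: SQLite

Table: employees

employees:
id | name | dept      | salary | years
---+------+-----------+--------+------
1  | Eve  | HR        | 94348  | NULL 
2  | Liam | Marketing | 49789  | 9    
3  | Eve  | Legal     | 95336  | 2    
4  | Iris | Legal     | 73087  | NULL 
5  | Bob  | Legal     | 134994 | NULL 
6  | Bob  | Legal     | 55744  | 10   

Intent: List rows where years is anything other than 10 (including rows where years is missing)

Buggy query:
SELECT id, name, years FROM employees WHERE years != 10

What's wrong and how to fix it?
Bug: Inequality against NULL is unknown, not true; rows with NULL are dropped

Fix: Handle NULL separately with IS NULL alongside the inequality

Corrected query:
SELECT id, name, years FROM employees WHERE years != 10 OR years IS NULL

Result:
id | name | years
---+------+------
1  | Eve  | NULL 
2  | Liam | 9    
3  | Eve  | 2    
4  | Iris | NULL 
5  | Bob  | NULL 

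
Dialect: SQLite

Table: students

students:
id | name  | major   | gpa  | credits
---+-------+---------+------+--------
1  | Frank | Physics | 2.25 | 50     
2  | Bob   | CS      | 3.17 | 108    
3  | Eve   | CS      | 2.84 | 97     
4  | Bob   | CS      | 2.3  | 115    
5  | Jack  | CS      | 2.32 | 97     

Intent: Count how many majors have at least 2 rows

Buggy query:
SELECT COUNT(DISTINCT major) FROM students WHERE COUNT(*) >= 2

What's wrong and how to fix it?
Bug: COUNT(*) cannot appear in WHERE; the per-group count doesn't exist yet

Fix: Use a subquery that GROUPs and filters with HAVING, then count its rows

Corrected query:
SELECT COUNT(*) FROM (SELECT major FROM students GROUP BY major HAVING COUNT(*) >= 2)

Result:
COUNT(*)
--------
1       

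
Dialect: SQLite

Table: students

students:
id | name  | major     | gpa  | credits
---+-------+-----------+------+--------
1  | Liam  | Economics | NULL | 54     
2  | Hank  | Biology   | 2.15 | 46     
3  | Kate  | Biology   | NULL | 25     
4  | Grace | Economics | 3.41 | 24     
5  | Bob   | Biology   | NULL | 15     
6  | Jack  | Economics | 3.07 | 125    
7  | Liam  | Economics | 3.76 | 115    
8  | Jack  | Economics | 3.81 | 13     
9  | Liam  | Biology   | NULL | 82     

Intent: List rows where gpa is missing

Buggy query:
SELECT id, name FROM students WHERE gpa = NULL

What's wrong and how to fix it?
Bug: '= NULL' is always unknown in SQL three-valued logic, so no rows match

Fix: Replace '= NULL' with 'IS NULL'

Corrected query:
SELECT id, name FROM students WHERE gpa IS NULL

Result:
id | name
---+-----
1  | Liam
3  | Kate
5  | Bob 
9  | Liam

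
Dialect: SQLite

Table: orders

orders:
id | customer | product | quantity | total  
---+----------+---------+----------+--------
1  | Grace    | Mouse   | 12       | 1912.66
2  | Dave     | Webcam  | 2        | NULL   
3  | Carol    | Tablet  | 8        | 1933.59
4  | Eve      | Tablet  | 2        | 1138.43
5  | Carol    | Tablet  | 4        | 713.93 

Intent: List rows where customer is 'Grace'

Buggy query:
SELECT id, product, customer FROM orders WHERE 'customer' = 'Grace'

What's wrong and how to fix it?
Bug: Single quotes denote string literals in SQL; the column name is being compared as a constant string

Fix: Remove the quotes around the column name (or use double quotes for an identifier)

Corrected query:
SELECT id, product, customer FROM orders WHERE customer = 'Grace'

Result:
id | product | customer
---+---------+---------
1  | Mouse   | Grace   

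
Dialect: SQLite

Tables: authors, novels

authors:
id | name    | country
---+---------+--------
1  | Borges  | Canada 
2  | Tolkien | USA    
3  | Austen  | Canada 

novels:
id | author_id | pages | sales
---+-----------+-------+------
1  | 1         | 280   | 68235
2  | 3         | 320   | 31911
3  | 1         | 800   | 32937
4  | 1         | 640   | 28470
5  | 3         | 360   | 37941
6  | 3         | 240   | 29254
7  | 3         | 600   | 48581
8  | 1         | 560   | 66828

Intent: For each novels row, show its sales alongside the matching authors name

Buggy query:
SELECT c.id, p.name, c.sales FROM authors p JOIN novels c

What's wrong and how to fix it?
Bug: JOIN with no ON clause produces a cartesian product; every novels row pairs with every authors row

Fix: Specify the join condition linking the foreign key to the parent id

Corrected query:
SELECT c.id, p.name, c.sales FROM authors p JOIN novels c ON c.author_id = p.id

Result:
id | name   | sales
---+--------+------
1  | Borges | 68235
2  | Austen | 31911
3  | Borges | 32937
4  | Borges | 28470
5  | Austen | 37941
6  | Austen | 29254
7  | Austen | 48581
8  | Borges | 66828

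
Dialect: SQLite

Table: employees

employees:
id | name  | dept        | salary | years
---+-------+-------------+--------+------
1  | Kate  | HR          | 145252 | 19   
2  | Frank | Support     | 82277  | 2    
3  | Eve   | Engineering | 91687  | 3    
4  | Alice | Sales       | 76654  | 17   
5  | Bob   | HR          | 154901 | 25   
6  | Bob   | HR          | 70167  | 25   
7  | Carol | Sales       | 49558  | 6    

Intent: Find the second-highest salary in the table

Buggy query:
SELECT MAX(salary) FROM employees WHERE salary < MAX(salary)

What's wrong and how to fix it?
Bug: MAX(salary) on the right of the comparison is an aggregate-in-WHERE error

Fix: Compute the overall MAX in a subquery, then take MAX of rows below it

Corrected query:
SELECT MAX(salary) FROM employees WHERE salary < (SELECT MAX(salary) FROM employees)

Result:
MAX(salary)
-----------
145252     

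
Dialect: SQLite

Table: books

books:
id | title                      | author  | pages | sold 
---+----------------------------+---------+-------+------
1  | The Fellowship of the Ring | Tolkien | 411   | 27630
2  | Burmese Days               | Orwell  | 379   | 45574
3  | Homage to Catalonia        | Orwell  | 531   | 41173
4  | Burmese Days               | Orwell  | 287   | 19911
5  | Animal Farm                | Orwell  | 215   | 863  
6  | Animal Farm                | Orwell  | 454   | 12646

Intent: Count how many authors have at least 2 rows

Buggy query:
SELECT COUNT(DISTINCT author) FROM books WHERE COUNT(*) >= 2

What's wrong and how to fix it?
Bug: WHERE filters individual rows, not groups, so a group-level COUNT is invalid there

Fix: Use a subquery that GROUPs and filters with HAVING, then count its rows

Corrected query:
SELECT COUNT(*) FROM (SELECT author FROM books GROUP BY author HAVING COUNT(*) >= 2)

Result:
COUNT(*)
--------
1       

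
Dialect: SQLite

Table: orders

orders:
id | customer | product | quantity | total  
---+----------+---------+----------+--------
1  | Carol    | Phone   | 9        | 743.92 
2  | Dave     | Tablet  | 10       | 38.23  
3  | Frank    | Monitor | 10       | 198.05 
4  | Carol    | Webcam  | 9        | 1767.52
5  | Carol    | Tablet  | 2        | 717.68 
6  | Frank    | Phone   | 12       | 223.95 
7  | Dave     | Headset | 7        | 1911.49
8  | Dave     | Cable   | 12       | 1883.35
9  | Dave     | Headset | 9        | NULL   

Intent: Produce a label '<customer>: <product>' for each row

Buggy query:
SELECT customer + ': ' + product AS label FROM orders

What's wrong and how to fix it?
Bug: '+' is numeric addition; on text columns SQLite converts them to 0 instead of concatenating

Fix: Replace + with || to concatenate text

Corrected query:
SELECT customer || ': ' || product AS label FROM orders

Result:
label         
--------------
Carol: Phone  
Dave: Tablet  
Frank: Monitor
Carol: Webcam 
Carol: Tablet 
Frank: Phone  
Dave: Headset 
Dave: Cable   
Dave: Headset 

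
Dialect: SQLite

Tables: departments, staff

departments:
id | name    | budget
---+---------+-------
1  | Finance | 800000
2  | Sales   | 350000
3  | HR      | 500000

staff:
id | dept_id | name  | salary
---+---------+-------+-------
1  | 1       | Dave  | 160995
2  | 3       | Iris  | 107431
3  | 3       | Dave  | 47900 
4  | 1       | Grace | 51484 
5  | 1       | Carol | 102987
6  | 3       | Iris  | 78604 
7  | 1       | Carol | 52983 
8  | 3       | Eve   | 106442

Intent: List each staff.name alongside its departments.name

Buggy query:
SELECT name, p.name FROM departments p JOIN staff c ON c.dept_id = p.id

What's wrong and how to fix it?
Bug: 'name' exists in both joined tables, so the database can't tell which one is meant

Fix: Prefix ambiguous columns with the table alias

Corrected query:
SELECT c.name, p.name FROM departments p JOIN staff c ON c.dept_id = p.id

Result:
name  | name   
------+--------
Dave  | Finance
Iris  | HR     
Dave  | HR     
Grace | Finance
Carol | Finance
Iris  | HR     
Carol | Finance
Eve   | HR     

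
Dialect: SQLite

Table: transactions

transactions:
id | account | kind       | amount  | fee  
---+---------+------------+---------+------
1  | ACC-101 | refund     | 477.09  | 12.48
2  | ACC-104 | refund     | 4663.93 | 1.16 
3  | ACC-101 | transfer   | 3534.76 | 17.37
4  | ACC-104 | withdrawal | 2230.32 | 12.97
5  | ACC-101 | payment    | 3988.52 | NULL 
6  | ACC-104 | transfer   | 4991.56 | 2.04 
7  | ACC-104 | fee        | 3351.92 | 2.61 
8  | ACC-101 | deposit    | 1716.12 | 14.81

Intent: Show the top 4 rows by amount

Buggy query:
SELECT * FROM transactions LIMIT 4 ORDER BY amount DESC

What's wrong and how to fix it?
Bug: LIMIT must come after ORDER BY

Fix: Sort with ORDER BY, then apply LIMIT

Corrected query:
SELECT * FROM transactions ORDER BY amount DESC LIMIT 4

Result:
id | account | kind     | amount  | fee  
---+---------+----------+---------+------
6  | ACC-104 | transfer | 4991.56 | 2.04 
2  | ACC-104 | refund   | 4663.93 | 1.16 
5  | ACC-101 | payment  | 3988.52 | NULL 
3  | ACC-101 | transfer | 3534.76 | 17.37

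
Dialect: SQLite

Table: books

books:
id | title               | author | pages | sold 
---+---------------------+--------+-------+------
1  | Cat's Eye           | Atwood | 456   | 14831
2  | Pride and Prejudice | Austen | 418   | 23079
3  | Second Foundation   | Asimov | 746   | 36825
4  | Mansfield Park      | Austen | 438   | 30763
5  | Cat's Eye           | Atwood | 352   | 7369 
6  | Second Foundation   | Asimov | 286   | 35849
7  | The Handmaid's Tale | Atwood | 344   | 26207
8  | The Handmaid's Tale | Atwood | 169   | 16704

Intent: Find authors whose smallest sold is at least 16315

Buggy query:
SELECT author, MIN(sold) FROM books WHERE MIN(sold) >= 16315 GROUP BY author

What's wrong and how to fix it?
Bug: MIN() in WHERE is a misuse of aggregate

Fix: Use HAVING for the per-group MIN condition

Corrected query:
SELECT author, MIN(sold) FROM books GROUP BY author HAVING MIN(sold) >= 16315

Result:
author | MIN(sold)
-------+----------
Asimov | 35849    
Austen | 23079    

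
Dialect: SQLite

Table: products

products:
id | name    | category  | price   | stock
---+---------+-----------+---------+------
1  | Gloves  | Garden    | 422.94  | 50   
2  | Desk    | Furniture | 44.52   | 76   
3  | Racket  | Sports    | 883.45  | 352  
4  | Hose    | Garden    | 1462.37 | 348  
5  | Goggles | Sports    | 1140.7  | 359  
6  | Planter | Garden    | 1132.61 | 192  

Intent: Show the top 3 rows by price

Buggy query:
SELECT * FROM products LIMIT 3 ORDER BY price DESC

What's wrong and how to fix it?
Bug: ORDER BY cannot follow LIMIT; LIMIT is the final clause

Fix: Swap the clauses: ORDER BY first, then LIMIT

Corrected query:
SELECT * FROM products ORDER BY price DESC LIMIT 3

Result:
id | name    | category | price   | stock
---+---------+----------+---------+------
4  | Hose    | Garden   | 1462.37 | 348  
5  | Goggles | Sports   | 1140.7  | 359  
6  | Planter | Garden   | 1132.61 | 192  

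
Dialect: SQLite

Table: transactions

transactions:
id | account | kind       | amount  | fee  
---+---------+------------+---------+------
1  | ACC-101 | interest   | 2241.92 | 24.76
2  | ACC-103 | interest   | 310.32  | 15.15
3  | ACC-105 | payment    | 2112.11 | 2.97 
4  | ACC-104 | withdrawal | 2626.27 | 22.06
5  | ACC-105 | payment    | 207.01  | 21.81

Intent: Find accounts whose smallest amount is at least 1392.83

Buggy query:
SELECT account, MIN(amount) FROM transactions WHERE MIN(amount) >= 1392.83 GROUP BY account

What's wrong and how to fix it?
Bug: Aggregates like MIN are computed per group after WHERE runs

Fix: Replace WHERE with HAVING after the GROUP BY

Corrected query:
SELECT account, MIN(amount) FROM transactions GROUP BY account HAVING MIN(amount) >= 1392.83

Result:
account | MIN(amount)
--------+------------
ACC-101 | 2241.92    
ACC-104 | 2626.27    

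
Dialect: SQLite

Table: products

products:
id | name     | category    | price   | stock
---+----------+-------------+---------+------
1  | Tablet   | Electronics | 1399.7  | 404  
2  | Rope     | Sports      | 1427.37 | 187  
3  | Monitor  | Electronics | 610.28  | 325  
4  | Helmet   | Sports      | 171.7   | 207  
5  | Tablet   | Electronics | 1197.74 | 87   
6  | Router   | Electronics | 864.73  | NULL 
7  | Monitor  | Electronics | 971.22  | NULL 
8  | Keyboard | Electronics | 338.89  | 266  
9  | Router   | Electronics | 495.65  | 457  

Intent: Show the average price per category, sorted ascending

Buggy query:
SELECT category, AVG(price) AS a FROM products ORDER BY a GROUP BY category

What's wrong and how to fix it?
Bug: GROUP BY must precede ORDER BY

Fix: Reorder: SELECT … FROM … GROUP BY … ORDER BY …

Corrected query:
SELECT category, AVG(price) AS a FROM products GROUP BY category ORDER BY a

Result:
category    | a         
------------+-----------
Sports      | 799.535   
Electronics | 839.744286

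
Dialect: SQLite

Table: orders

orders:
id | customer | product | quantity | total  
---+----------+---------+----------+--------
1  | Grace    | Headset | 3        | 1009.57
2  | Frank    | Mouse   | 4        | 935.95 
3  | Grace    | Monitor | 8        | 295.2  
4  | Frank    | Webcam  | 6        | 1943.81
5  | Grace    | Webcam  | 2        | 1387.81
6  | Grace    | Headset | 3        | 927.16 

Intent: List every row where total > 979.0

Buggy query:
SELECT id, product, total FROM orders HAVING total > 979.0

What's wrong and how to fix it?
Bug: HAVING filters the output of aggregation, but this query has no GROUP BY and no aggregate functions, so SQLite rejects it (HAVING clause on a non-aggregate query); the condition here is per row

Fix: Replace HAVING with WHERE since the condition applies to individual rows

Corrected query:
SELECT id, product, total FROM orders WHERE total > 979.0

Result:
id | product | total  
---+---------+--------
1  | Headset | 1009.57
4  | Webcam  | 1943.81
5  | Webcam  | 1387.81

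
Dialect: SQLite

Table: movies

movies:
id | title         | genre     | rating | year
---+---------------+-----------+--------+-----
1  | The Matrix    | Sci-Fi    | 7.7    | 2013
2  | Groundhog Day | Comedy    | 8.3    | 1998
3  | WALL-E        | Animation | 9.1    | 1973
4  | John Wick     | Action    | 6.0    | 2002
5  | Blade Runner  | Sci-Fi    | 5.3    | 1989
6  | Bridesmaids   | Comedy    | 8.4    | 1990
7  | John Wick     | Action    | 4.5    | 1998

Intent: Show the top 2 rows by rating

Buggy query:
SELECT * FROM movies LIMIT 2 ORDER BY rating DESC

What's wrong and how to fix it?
Bug: ORDER BY cannot follow LIMIT; LIMIT is the final clause

Fix: Sort with ORDER BY, then apply LIMIT

Corrected query:
SELECT * FROM movies ORDER BY rating DESC LIMIT 2

Result:
id | title       | genre     | rating | year
---+-------------+-----------+--------+-----
3  | WALL-E      | Animation | 9.1    | 1973
6  | Bridesmaids | Comedy    | 8.4    | 1990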